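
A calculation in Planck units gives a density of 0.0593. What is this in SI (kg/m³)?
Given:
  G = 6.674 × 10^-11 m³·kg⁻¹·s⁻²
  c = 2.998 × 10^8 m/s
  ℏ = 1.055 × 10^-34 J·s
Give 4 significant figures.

3.056 × 10^95 kg/m³

One Planck density: ρ_P = c⁵/(ℏG²) = 5.154 × 10^96 kg/m³.
0.0593 × 5.154 × 10^96 kg/m³ = 3.056 × 10^95 kg/m³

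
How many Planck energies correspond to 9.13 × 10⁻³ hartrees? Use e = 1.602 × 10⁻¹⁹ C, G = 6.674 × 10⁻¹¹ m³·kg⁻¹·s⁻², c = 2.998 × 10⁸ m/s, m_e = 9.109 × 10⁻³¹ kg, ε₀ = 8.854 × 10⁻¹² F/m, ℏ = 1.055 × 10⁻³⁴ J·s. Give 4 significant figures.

2.032 × 10⁻²⁹

hartree: E_h = m_e e⁴/(4πε₀ℏ)² = 4.354 × 10⁻¹⁸ J
Planck energy: E_P = √(ℏc⁵/G) = 1.957 × 10⁹ J
9.13 × 10⁻³ × 4.354 × 10⁻¹⁸ / 1.957 × 10⁹ = 2.032 × 10⁻²⁹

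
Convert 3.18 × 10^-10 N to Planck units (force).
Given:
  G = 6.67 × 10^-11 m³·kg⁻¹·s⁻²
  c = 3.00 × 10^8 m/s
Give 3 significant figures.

Planck force: F_P = c⁴/G = 1.21 × 10^44 N.
3.18 × 10^-10 / 1.21 × 10^44 = 2.62 × 10^-54

2.62 × 10^-54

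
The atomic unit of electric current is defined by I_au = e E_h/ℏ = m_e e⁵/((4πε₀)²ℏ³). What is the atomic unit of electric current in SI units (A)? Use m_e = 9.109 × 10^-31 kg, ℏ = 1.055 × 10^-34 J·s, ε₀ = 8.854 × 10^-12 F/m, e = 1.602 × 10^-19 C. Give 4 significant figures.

I_au = e E_h/ℏ = m_e e⁵/((4πε₀)²ℏ³)
E_h = 4.354 × 10^-18 J
e·E_h/ℏ = 6.612 × 10^-3 A

6.612 × 10^-3 A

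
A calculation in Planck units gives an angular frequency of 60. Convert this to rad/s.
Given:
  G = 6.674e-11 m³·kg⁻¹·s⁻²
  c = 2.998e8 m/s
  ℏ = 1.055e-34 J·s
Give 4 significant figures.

1.113e45 rad/s

One Planck angular frequency: ω_P = √(c⁵/(ℏG)) = 1.855e43 rad/s.
60 × 1.855e43 rad/s = 1.113e45 rad/s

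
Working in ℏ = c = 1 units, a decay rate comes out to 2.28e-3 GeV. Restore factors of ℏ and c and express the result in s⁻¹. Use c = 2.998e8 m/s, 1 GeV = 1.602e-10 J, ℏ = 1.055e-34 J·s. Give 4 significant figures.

A rate is [E]/ℏ; divide by ℏ.
1 GeV → 1/ℏ × (1 GeV in J) = 1.518e24 s⁻¹.
Result: 2.28e-3 × 1.518e24 = 3.462e21 s⁻¹.

3.462e21 s⁻¹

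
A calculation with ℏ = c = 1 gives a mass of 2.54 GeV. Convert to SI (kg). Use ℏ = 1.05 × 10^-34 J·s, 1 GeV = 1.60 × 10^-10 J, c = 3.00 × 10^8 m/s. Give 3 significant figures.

4.52 × 10^-27 kg

Mass is [E]/c²; divide by c².
1 GeV → 1/c² × (1 GeV in J) = 1.78 × 10^-27 kg.
Result: 2.54 × 1.78 × 10^-27 = 4.52 × 10^-27 kg.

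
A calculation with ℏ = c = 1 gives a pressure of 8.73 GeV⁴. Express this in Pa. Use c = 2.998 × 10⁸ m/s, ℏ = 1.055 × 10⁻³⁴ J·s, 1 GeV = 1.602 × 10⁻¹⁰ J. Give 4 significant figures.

Pressure is [E]/[L]³ = [E]⁴/(ℏc)³.
1 GeV⁴ → 1/(ℏc)³ × (1 GeV in J)⁴ = 2.082 × 10³⁷ Pa.
Result: 8.73 × 2.082 × 10³⁷ = 1.817 × 10³⁸ Pa.

1.817 × 10³⁸ Pa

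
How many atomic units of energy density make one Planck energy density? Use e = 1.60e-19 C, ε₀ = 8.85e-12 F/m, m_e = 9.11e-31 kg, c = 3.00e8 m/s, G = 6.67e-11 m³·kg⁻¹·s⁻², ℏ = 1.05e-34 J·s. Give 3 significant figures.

1.55e100

Planck energy density: u_P = c⁷/(ℏG²) = 4.68e113 J/m³
atomic unit of energy density: u_au = E_h/a₀³ = m_e⁴e¹⁰/((4πε₀)⁵ℏ⁸) = 3.01e13 J/m³
ratio = 4.68e113 / 3.01e13 = 1.55e100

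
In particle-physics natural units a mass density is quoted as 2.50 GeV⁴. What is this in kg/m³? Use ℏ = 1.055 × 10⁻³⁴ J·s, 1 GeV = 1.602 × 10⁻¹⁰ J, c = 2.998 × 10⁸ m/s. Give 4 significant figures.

5.790 × 10²⁰ kg/m³

Mass density is [E]/(c²[L]³) = [E]⁴/(ℏ³c⁵).
1 GeV⁴ → 1/(ℏ³c⁵) × (1 GeV in J)⁴ = 2.316 × 10²⁰ kg/m³.
Result: 2.50 × 2.316 × 10²⁰ = 5.790 × 10²⁰ kg/m³.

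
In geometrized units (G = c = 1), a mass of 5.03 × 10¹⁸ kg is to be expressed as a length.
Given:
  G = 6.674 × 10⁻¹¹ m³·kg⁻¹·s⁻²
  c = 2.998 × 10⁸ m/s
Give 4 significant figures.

3.735 × 10⁻⁹ m

In G = c = 1 units mass has dimensions of length; the conversion factor is G/c².
5.03 × 10¹⁸ kg × (G/c²) = 3.735 × 10⁻⁹ m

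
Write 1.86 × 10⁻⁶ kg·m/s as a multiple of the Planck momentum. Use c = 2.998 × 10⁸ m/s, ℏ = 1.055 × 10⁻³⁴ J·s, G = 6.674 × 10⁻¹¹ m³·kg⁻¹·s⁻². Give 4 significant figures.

Planck momentum: p_P = √(ℏc³/G) = 6.527 kg·m/s.
1.86 × 10⁻⁶ / 6.527 = 2.850 × 10⁻⁷

2.850 × 10⁻⁷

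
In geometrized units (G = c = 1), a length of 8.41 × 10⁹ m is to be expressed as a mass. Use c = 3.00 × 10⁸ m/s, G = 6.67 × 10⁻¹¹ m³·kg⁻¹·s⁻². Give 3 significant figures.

Length → mass via c²/G.
8.41 × 10⁹ m × (c²/G) = 1.13 × 10³⁷ kg

1.13 × 10³⁷ kg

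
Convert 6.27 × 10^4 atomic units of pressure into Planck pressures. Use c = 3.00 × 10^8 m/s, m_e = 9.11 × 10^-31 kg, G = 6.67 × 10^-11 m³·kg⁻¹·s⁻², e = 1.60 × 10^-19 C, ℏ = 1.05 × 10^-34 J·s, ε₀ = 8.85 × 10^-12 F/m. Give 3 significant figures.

4.04 × 10^-96

atomic unit of pressure: P_au = E_h/a₀³ = m_e⁴e¹⁰/((4πε₀)⁵ℏ⁸) = 3.01 × 10^13 Pa
Planck pressure: p_P = c⁷/(ℏG²) = 4.68 × 10^113 Pa
6.27 × 10^4 × 3.01 × 10^13 / 4.68 × 10^113 = 4.04 × 10^-96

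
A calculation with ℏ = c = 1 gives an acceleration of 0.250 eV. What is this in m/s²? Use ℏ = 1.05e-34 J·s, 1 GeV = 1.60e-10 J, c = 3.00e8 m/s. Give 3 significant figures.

Acceleration is [L]/[T]² = c·[E]/ℏ.
1 GeV → c/ℏ × (1 GeV in J) = 4.57e32 m/s².
Convert the energy scale: 0.250 eV = 2.50e-10 GeV.
Result: 2.50e-10 × 4.57e32 = 1.14e23 m/s².

1.14e23 m/s²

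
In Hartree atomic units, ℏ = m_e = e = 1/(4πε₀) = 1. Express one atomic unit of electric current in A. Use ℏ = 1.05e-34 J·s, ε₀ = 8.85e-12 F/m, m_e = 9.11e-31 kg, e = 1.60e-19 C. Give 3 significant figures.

The unique combination of the constants set to 1 with dimensions of current is I_au = e E_h/ℏ = m_e e⁵/((4πε₀)²ℏ³).
E_h = 4.38e-18 J
e·E_h/ℏ = 6.67e-3 A

6.67e-3 A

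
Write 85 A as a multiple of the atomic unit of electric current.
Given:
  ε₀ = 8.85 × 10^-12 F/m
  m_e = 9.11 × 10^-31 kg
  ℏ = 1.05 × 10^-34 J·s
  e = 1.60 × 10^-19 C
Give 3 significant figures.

1.27 × 10^4

atomic unit of electric current: I_au = e E_h/ℏ = m_e e⁵/((4πε₀)²ℏ³) = 6.67 × 10^-3 A.
85 / 6.67 × 10^-3 = 1.27 × 10^4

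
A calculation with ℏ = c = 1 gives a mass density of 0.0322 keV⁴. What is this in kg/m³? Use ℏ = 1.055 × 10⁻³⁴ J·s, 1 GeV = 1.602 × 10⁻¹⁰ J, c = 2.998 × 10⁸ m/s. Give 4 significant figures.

7.457 × 10⁻⁶ kg/m³

Mass density is [E]/(c²[L]³) = [E]⁴/(ℏ³c⁵).
1 GeV⁴ → 1/(ℏ³c⁵) × (1 GeV in J)⁴ = 2.316 × 10²⁰ kg/m³.
Convert the energy scale: 0.0322 keV⁴ = 3.22 × 10⁻²⁶ GeV⁴.
Result: 3.22 × 10⁻²⁶ × 2.316 × 10²⁰ = 7.457 × 10⁻⁶ kg/m³.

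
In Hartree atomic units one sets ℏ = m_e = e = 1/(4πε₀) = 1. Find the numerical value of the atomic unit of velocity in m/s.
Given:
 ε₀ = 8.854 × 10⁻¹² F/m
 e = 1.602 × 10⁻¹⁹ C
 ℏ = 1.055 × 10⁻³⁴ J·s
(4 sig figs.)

v_au = e²/(4πε₀ℏ)
  = 2.566 × 10⁻³⁸ / 1.174 × 10⁻⁴⁴
  = 2.186 × 10⁶ m/s

2.186 × 10⁶ m/s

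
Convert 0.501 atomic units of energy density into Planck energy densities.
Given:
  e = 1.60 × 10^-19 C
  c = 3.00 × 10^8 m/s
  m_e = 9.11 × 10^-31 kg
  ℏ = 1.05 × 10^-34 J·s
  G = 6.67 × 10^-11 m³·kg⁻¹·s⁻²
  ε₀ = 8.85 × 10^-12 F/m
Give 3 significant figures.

3.22 × 10^-101

atomic unit of energy density: u_au = E_h/a₀³ = m_e⁴e¹⁰/((4πε₀)⁵ℏ⁸) = 3.01 × 10^13 J/m³
Planck energy density: u_P = c⁷/(ℏG²) = 4.68 × 10^113 J/m³
0.501 × 3.01 × 10^13 / 4.68 × 10^113 = 3.22 × 10^-101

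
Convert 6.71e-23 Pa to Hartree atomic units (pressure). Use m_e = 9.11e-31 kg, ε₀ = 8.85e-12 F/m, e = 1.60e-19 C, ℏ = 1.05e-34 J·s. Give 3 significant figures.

atomic unit of pressure: P_au = E_h/a₀³ = m_e⁴e¹⁰/((4πε₀)⁵ℏ⁸) = 3.01e13 Pa.
6.71e-23 / 3.01e13 = 2.23e-36

2.23e-36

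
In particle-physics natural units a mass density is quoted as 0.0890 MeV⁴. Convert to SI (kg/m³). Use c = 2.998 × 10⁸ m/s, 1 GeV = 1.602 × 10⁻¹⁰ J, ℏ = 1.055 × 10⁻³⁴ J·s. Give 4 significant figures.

Mass density is [E]/(c²[L]³) = [E]⁴/(ℏ³c⁵).
1 GeV⁴ → 1/(ℏ³c⁵) × (1 GeV in J)⁴ = 2.316 × 10²⁰ kg/m³.
Convert the energy scale: 0.0890 MeV⁴ = 8.90 × 10⁻¹⁴ GeV⁴.
Result: 8.90 × 10⁻¹⁴ × 2.316 × 10²⁰ = 2.061 × 10⁷ kg/m³.

2.061 × 10⁷ kg/m³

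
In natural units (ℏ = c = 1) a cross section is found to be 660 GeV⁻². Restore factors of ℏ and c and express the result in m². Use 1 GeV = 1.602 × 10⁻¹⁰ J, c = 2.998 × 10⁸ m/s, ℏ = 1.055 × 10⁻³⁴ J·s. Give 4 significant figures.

Area is [L]² = [E]⁻²·(ℏc)²; restore (ℏc)².
1 GeV⁻² → (ℏc)² × (1 GeV in J)⁻² = 3.898 × 10⁻³² m².
Result: 660 × 3.898 × 10⁻³² = 2.573 × 10⁻²⁹ m².

2.573 × 10⁻²⁹ m²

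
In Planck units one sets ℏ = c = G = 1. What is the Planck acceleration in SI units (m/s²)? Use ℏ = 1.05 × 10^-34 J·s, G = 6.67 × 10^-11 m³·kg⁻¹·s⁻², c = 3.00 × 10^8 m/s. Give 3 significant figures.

a_P = √(c⁷/(ℏG))
  = √(3.12 × 10^103)
  = 5.59 × 10^51 m/s²

5.59 × 10^51 m/s²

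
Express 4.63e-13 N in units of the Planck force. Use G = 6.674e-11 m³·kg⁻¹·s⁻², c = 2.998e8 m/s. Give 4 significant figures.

Planck force: F_P = c⁴/G = 1.210e44 N.
4.63e-13 / 1.210e44 = 3.825e-57

3.825e-57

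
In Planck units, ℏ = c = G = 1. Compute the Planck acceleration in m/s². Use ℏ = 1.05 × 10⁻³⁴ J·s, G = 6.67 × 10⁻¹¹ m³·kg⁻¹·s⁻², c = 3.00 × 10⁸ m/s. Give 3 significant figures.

The unique combination of the constants set to 1 with dimensions of acceleration is a_P = √(c⁷/(ℏG)).
  = √(3.12 × 10¹⁰³)
  = 5.59 × 10⁵¹ m/s²

5.59 × 10⁵¹ m/s²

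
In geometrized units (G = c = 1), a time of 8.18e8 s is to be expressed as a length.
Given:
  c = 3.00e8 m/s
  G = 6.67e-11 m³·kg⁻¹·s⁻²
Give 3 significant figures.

2.45e17 m

Time → length via c.
8.18e8 s × (c) = 2.45e17 m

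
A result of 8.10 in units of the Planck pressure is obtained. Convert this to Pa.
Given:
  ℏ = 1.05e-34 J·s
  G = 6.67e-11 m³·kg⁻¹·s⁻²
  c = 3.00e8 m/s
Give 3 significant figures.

One Planck pressure: p_P = c⁷/(ℏG²) = 4.68e113 Pa.
8.10 × 4.68e113 Pa = 3.79e114 Pa

3.79e114 Pa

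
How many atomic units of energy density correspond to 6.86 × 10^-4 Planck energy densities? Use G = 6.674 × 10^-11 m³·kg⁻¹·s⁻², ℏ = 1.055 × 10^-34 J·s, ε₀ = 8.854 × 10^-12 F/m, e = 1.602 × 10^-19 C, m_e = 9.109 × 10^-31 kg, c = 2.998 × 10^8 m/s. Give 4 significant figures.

Planck energy density: u_P = c⁷/(ℏG²) = 4.632 × 10^113 J/m³
atomic unit of energy density: u_au = E_h/a₀³ = m_e⁴e¹⁰/((4πε₀)⁵ℏ⁸) = 2.929 × 10^13 J/m³
6.86 × 10^-4 × 4.632 × 10^113 / 2.929 × 10^13 = 1.085 × 10^97

1.085 × 10^97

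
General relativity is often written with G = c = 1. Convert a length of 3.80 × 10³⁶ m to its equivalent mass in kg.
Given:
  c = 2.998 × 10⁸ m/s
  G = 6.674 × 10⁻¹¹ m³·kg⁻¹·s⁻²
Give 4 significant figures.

Length → mass via c²/G.
3.80 × 10³⁶ m × (c²/G) = 5.118 × 10⁶³ kg

5.118 × 10⁶³ kg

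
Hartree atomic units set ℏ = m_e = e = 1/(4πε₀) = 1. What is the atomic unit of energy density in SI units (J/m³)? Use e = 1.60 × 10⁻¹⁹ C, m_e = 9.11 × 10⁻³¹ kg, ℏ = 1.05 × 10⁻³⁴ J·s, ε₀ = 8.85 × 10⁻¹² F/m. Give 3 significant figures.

3.01 × 10¹³ J/m³

From ℏ = m_e = e = 1/(4πε₀) = 1 the energy density scale is u_au = E_h/a₀³ = m_e⁴e¹⁰/((4πε₀)⁵ℏ⁸).
E_h = 4.38 × 10⁻¹⁸ J
a₀ = 5.26 × 10⁻¹¹ m
E_h/a₀³ = 3.01 × 10¹³ J/m³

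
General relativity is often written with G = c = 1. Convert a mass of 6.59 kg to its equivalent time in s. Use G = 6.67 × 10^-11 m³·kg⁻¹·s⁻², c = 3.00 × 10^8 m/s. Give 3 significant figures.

1.63 × 10^-35 s

Mass → time via G/c³.
6.59 kg × (G/c³) = 1.63 × 10^-35 s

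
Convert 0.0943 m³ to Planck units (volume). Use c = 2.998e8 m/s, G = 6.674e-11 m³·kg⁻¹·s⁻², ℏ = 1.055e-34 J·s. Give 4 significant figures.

Planck volume: V_P = (ℏG/c³)^(3/2) = 4.224e-105 m³.
0.0943 / 4.224e-105 = 2.233e103

2.233e103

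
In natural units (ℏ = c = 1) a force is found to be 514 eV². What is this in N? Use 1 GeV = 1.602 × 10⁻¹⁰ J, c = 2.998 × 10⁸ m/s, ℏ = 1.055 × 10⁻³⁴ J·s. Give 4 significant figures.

Force is [E]/[L] = [E]²/(ℏc); restore (ℏc)⁻¹.
1 GeV² → 1/(ℏc) × (1 GeV in J)² = 8.114 × 10⁵ N.
Convert the energy scale: 514 eV² = 5.14 × 10⁻¹⁶ GeV².
Result: 5.14 × 10⁻¹⁶ × 8.114 × 10⁵ = 4.171 × 10⁻¹⁰ N.

4.171 × 10⁻¹⁰ N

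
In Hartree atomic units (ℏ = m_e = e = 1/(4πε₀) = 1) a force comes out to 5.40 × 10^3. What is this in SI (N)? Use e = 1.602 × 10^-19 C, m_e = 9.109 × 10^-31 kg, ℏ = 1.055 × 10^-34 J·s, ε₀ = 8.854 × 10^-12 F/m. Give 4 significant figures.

4.439 × 10^-4 N

One atomic unit of force: F_au = E_h/a₀ = m_e²e⁶/((4πε₀)³ℏ⁴) = 8.220 × 10^-8 N.
5.40 × 10^3 × 8.220 × 10^-8 N = 4.439 × 10^-4 N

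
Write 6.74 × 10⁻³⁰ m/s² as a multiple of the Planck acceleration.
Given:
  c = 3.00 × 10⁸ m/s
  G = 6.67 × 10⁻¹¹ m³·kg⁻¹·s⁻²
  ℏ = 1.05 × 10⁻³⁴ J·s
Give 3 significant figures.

1.21 × 10⁻⁸¹

Planck acceleration: a_P = √(c⁷/(ℏG)) = 5.59 × 10⁵¹ m/s².
6.74 × 10⁻³⁰ / 5.59 × 10⁵¹ = 1.21 × 10⁻⁸¹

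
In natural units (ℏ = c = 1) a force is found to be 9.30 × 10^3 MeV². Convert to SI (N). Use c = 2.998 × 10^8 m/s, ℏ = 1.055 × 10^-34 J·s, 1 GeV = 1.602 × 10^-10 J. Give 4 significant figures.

7.546 × 10^3 N

Force is [E]/[L] = [E]²/(ℏc); restore (ℏc)⁻¹.
1 GeV² → 1/(ℏc) × (1 GeV in J)² = 8.114 × 10^5 N.
Convert the energy scale: 9.30 × 10^3 MeV² = 9.30 × 10^-3 GeV².
Result: 9.30 × 10^-3 × 8.114 × 10^5 = 7.546 × 10^3 N.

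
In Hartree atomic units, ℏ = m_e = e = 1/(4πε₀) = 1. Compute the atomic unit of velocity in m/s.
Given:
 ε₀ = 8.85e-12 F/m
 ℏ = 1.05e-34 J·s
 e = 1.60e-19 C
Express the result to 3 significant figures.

From ℏ = m_e = e = 1/(4πε₀) = 1 the velocity scale is v_au = e²/(4πε₀ℏ).
  = 2.56e-38 / 1.17e-44
  = 2.19e6 m/s

2.19e6 m/s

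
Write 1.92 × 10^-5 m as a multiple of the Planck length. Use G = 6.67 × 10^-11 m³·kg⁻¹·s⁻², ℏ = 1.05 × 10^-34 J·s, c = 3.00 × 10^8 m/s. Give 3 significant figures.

1.19 × 10^30

Planck length: ℓ_P = √(ℏG/c³) = 1.61 × 10^-35 m.
1.92 × 10^-5 / 1.61 × 10^-35 = 1.19 × 10^30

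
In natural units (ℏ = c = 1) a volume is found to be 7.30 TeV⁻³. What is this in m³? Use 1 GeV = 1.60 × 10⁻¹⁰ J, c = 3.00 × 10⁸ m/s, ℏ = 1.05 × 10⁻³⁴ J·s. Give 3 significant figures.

5.57 × 10⁻⁵⁶ m³

Volume is [L]³ = [E]⁻³·(ℏc)³.
1 GeV⁻³ → (ℏc)³ × (1 GeV in J)⁻³ = 7.63 × 10⁻⁴⁸ m³.
Convert the energy scale: 7.30 TeV⁻³ = 7.30 × 10⁻⁹ GeV⁻³.
Result: 7.30 × 10⁻⁹ × 7.63 × 10⁻⁴⁸ = 5.57 × 10⁻⁵⁶ m³.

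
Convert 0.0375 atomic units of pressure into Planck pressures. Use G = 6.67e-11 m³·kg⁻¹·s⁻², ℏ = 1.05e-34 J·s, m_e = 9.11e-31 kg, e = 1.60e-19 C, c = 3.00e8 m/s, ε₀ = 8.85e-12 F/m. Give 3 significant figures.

atomic unit of pressure: P_au = E_h/a₀³ = m_e⁴e¹⁰/((4πε₀)⁵ℏ⁸) = 3.01e13 Pa
Planck pressure: p_P = c⁷/(ℏG²) = 4.68e113 Pa
0.0375 × 3.01e13 / 4.68e113 = 2.41e-102

2.41e-102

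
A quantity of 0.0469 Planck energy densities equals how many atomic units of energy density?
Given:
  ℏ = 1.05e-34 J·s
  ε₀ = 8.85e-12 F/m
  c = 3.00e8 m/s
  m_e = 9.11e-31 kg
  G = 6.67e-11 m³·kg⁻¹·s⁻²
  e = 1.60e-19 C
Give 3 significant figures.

7.29e98

Planck energy density: u_P = c⁷/(ℏG²) = 4.68e113 J/m³
atomic unit of energy density: u_au = E_h/a₀³ = m_e⁴e¹⁰/((4πε₀)⁵ℏ⁸) = 3.01e13 J/m³
0.0469 × 4.68e113 / 3.01e13 = 7.29e98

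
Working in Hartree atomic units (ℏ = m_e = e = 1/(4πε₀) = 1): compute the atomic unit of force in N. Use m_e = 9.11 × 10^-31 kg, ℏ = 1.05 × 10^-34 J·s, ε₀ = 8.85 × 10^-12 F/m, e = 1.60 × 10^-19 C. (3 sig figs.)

Dimensional analysis gives F_au = E_h/a₀ = m_e²e⁶/((4πε₀)³ℏ⁴).
E_h = 4.38 × 10^-18 J
a₀ = 5.26 × 10^-11 m
E_h/a₀ = 8.33 × 10^-8 N

8.33 × 10^-8 N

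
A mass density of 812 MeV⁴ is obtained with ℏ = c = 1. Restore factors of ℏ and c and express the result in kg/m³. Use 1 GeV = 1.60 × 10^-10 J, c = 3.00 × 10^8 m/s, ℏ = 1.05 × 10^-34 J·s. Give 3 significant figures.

1.89 × 10^11 kg/m³

Mass density is [E]/(c²[L]³) = [E]⁴/(ℏ³c⁵).
1 GeV⁴ → 1/(ℏ³c⁵) × (1 GeV in J)⁴ = 2.33 × 10^20 kg/m³.
Convert the energy scale: 812 MeV⁴ = 8.12 × 10^-10 GeV⁴.
Result: 8.12 × 10^-10 × 2.33 × 10^20 = 1.89 × 10^11 kg/m³.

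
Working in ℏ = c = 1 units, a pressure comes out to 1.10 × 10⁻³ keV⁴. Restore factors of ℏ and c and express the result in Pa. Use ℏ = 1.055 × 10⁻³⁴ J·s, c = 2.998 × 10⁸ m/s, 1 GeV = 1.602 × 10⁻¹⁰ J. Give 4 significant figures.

2.290 × 10¹⁰ Pa

Pressure is [E]/[L]³ = [E]⁴/(ℏc)³.
1 GeV⁴ → 1/(ℏc)³ × (1 GeV in J)⁴ = 2.082 × 10³⁷ Pa.
Convert the energy scale: 1.10 × 10⁻³ keV⁴ = 1.10 × 10⁻²⁷ GeV⁴.
Result: 1.10 × 10⁻²⁷ × 2.082 × 10³⁷ = 2.290 × 10¹⁰ Pa.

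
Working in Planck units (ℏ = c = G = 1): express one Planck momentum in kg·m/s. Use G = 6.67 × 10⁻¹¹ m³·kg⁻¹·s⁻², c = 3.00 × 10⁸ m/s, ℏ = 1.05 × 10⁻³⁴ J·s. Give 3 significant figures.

6.52 kg·m/s

The unique combination of the constants set to 1 with dimensions of momentum is p_P = √(ℏc³/G).
  = √(42.5)
  = 6.52 kg·m/s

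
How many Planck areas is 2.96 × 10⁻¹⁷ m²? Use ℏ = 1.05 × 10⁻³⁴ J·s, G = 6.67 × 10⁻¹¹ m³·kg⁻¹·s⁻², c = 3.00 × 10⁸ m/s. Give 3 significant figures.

Planck area: A_P = ℏG/c³ = 2.59 × 10⁻⁷⁰ m².
2.96 × 10⁻¹⁷ / 2.59 × 10⁻⁷⁰ = 1.14 × 10⁵³

1.14 × 10⁵³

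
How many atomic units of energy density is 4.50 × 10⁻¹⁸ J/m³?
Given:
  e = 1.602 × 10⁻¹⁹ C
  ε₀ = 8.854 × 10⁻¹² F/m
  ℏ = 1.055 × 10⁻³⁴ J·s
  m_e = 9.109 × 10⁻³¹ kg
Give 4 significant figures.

atomic unit of energy density: u_au = E_h/a₀³ = m_e⁴e¹⁰/((4πε₀)⁵ℏ⁸) = 2.929 × 10¹³ J/m³.
4.50 × 10⁻¹⁸ / 2.929 × 10¹³ = 1.536 × 10⁻³¹

1.536 × 10⁻³¹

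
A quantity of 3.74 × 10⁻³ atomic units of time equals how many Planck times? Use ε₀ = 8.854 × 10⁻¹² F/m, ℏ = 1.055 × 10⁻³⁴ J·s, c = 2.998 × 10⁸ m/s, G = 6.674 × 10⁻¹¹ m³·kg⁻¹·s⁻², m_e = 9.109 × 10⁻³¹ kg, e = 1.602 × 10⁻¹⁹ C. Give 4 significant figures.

1.681 × 10²⁴

atomic unit of time: τ_au = (4πε₀)²ℏ³/(m_e e⁴) = 2.423 × 10⁻¹⁷ s
Planck time: t_P = √(ℏG/c⁵) = 5.392 × 10⁻⁴⁴ s
3.74 × 10⁻³ × 2.423 × 10⁻¹⁷ / 5.392 × 10⁻⁴⁴ = 1.681 × 10²⁴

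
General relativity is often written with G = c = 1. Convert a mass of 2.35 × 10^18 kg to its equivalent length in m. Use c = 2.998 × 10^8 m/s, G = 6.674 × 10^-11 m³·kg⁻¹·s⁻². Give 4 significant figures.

In G = c = 1 units mass has dimensions of length; the conversion factor is G/c².
2.35 × 10^18 kg × (G/c²) = 1.745 × 10^-9 m

1.745 × 10^-9 m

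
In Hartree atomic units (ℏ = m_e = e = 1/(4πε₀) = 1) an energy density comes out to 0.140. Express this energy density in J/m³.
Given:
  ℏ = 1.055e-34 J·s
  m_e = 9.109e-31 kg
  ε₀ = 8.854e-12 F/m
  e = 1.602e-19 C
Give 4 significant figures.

4.101e12 J/m³

One atomic unit of energy density: u_au = E_h/a₀³ = m_e⁴e¹⁰/((4πε₀)⁵ℏ⁸) = 2.929e13 J/m³.
0.140 × 2.929e13 J/m³ = 4.101e12 J/m³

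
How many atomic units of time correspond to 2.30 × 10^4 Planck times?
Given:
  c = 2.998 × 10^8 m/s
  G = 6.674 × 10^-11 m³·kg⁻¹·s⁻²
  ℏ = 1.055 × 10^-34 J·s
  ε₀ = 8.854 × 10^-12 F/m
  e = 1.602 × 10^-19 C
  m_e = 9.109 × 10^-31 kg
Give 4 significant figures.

5.118 × 10^-23

Planck time: t_P = √(ℏG/c⁵) = 5.392 × 10^-44 s
atomic unit of time: τ_au = (4πε₀)²ℏ³/(m_e e⁴) = 2.423 × 10^-17 s
2.30 × 10^4 × 5.392 × 10^-44 / 2.423 × 10^-17 = 5.118 × 10^-23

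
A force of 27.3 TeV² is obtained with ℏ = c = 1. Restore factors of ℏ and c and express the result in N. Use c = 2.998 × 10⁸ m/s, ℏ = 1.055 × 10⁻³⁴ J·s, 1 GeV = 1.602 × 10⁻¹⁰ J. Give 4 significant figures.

Force is [E]/[L] = [E]²/(ℏc); restore (ℏc)⁻¹.
1 GeV² → 1/(ℏc) × (1 GeV in J)² = 8.114 × 10⁵ N.
Convert the energy scale: 27.3 TeV² = 2.73 × 10⁷ GeV².
Result: 2.73 × 10⁷ × 8.114 × 10⁵ = 2.215 × 10¹³ N.

2.215 × 10¹³ N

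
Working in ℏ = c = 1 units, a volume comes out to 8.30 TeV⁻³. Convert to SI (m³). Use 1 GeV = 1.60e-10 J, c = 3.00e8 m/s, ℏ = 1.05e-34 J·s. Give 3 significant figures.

Volume is [L]³ = [E]⁻³·(ℏc)³.
1 GeV⁻³ → (ℏc)³ × (1 GeV in J)⁻³ = 7.63e-48 m³.
Convert the energy scale: 8.30 TeV⁻³ = 8.30e-9 GeV⁻³.
Result: 8.30e-9 × 7.63e-48 = 6.33e-56 m³.

6.33e-56 m³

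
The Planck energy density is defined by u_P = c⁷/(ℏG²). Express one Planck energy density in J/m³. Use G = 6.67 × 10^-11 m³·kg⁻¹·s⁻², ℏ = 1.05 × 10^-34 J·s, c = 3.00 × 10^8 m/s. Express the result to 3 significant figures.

4.68 × 10^113 J/m³

u_P = c⁷/(ℏG²)
  = 2.19 × 10^59 / 4.67 × 10^-55
  = 4.68 × 10^113 J/m³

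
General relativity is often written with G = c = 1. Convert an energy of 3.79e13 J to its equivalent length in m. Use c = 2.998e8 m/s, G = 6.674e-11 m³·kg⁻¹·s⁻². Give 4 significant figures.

3.131e-31 m

Energy → length via G/c⁴.
3.79e13 J × (G/c⁴) = 3.131e-31 m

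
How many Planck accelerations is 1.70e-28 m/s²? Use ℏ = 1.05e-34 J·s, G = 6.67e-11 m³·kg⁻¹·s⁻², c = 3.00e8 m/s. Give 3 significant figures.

3.04e-80

Planck acceleration: a_P = √(c⁷/(ℏG)) = 5.59e51 m/s².
1.70e-28 / 5.59e51 = 3.04e-80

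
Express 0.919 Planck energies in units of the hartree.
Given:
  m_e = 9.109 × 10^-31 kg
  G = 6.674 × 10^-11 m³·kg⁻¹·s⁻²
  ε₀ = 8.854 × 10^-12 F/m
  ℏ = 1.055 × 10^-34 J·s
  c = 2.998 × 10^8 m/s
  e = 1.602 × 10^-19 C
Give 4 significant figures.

Planck energy: E_P = √(ℏc⁵/G) = 1.957 × 10^9 J
hartree: E_h = m_e e⁴/(4πε₀ℏ)² = 4.354 × 10^-18 J
0.919 × 1.957 × 10^9 / 4.354 × 10^-18 = 4.130 × 10^26

4.130 × 10^26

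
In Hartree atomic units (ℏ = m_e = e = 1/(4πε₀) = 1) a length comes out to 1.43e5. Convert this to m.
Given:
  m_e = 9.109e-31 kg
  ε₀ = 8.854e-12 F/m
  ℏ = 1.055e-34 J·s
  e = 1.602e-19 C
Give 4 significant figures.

7.575e-6 m

One Bohr radius: a₀ = 4πε₀ℏ²/(m_e e²) = 5.297e-11 m.
1.43e5 × 5.297e-11 m = 7.575e-6 m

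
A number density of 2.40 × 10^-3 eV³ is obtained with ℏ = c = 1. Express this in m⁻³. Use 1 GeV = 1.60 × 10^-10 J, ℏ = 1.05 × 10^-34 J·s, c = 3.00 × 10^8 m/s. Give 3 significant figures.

Number density is [L]⁻³ = [E]³/(ℏc)³.
1 GeV³ → 1/(ℏc)³ × (1 GeV in J)³ = 1.31 × 10^47 m⁻³.
Convert the energy scale: 2.40 × 10^-3 eV³ = 2.40 × 10^-30 GeV³.
Result: 2.40 × 10^-30 × 1.31 × 10^47 = 3.15 × 10^17 m⁻³.

3.15 × 10^17 m⁻³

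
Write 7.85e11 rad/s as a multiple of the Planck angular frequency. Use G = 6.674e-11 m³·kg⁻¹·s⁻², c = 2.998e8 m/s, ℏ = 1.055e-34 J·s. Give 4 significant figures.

Planck angular frequency: ω_P = √(c⁵/(ℏG)) = 1.855e43 rad/s.
7.85e11 / 1.855e43 = 4.233e-32

4.233e-32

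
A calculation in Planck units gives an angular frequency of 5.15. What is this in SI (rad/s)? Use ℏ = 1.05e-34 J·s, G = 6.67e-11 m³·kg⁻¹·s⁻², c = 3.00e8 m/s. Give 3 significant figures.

One Planck angular frequency: ω_P = √(c⁵/(ℏG)) = 1.86e43 rad/s.
5.15 × 1.86e43 rad/s = 9.59e43 rad/s

9.59e43 rad/s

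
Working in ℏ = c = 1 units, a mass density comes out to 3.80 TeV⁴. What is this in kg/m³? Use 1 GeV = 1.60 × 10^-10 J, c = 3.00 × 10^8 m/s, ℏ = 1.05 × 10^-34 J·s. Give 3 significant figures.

Mass density is [E]/(c²[L]³) = [E]⁴/(ℏ³c⁵).
1 GeV⁴ → 1/(ℏ³c⁵) × (1 GeV in J)⁴ = 2.33 × 10^20 kg/m³.
Convert the energy scale: 3.80 TeV⁴ = 3.80 × 10^12 GeV⁴.
Result: 3.80 × 10^12 × 2.33 × 10^20 = 8.85 × 10^32 kg/m³.

8.85 × 10^32 kg/m³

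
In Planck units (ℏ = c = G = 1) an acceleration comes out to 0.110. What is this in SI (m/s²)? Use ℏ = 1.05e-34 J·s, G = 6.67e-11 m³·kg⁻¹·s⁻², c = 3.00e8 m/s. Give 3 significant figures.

6.15e50 m/s²

One Planck acceleration: a_P = √(c⁷/(ℏG)) = 5.59e51 m/s².
0.110 × 5.59e51 m/s² = 6.15e50 m/s²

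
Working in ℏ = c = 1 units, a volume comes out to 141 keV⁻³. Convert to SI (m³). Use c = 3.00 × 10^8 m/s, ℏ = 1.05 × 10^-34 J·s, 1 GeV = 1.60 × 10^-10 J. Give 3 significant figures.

1.08 × 10^-27 m³

Volume is [L]³ = [E]⁻³·(ℏc)³.
1 GeV⁻³ → (ℏc)³ × (1 GeV in J)⁻³ = 7.63 × 10^-48 m³.
Convert the energy scale: 141 keV⁻³ = 1.41 × 10^20 GeV⁻³.
Result: 1.41 × 10^20 × 7.63 × 10^-48 = 1.08 × 10^-27 m³.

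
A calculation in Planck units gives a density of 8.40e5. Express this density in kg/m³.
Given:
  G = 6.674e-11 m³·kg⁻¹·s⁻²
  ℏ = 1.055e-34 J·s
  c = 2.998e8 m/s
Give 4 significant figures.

One Planck density: ρ_P = c⁵/(ℏG²) = 5.154e96 kg/m³.
8.40e5 × 5.154e96 kg/m³ = 4.329e102 kg/m³

4.329e102 kg/m³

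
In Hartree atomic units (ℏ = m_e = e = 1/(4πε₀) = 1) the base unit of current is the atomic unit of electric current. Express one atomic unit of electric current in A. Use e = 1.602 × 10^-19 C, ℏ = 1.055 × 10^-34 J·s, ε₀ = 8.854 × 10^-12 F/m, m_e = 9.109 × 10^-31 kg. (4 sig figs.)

I_au = e E_h/ℏ = m_e e⁵/((4πε₀)²ℏ³)
E_h = 4.354 × 10^-18 J
e·E_h/ℏ = 6.612 × 10^-3 A

6.612 × 10^-3 A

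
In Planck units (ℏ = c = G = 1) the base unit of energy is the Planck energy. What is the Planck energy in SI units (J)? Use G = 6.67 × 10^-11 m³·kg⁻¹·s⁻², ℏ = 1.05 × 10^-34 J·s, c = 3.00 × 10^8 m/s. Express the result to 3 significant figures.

1.96 × 10^9 J

E_P = √(ℏc⁵/G)
  = √(3.83 × 10^18)
  = 1.96 × 10^9 J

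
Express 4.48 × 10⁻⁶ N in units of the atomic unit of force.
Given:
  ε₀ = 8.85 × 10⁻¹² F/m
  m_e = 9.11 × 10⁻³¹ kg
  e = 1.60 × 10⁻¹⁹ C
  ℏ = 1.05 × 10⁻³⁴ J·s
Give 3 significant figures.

atomic unit of force: F_au = E_h/a₀ = m_e²e⁶/((4πε₀)³ℏ⁴) = 8.33 × 10⁻⁸ N.
4.48 × 10⁻⁶ / 8.33 × 10⁻⁸ = 53.8

53.8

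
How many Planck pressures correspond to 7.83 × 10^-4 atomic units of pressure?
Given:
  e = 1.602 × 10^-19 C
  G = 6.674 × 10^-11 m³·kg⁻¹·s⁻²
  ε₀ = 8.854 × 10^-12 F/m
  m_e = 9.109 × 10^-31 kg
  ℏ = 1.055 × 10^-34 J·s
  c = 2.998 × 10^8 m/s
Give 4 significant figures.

4.951 × 10^-104

atomic unit of pressure: P_au = E_h/a₀³ = m_e⁴e¹⁰/((4πε₀)⁵ℏ⁸) = 2.929 × 10^13 Pa
Planck pressure: p_P = c⁷/(ℏG²) = 4.632 × 10^113 Pa
7.83 × 10^-4 × 2.929 × 10^13 / 4.632 × 10^113 = 4.951 × 10^-104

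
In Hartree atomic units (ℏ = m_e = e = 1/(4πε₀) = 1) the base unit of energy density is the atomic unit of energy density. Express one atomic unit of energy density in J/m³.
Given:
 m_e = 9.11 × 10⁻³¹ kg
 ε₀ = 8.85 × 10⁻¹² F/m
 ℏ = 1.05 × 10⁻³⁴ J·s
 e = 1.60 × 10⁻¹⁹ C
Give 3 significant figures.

u_au = E_h/a₀³ = m_e⁴e¹⁰/((4πε₀)⁵ℏ⁸)
E_h = 4.38 × 10⁻¹⁸ J
a₀ = 5.26 × 10⁻¹¹ m
E_h/a₀³ = 3.01 × 10¹³ J/m³

3.01 × 10¹³ J/m³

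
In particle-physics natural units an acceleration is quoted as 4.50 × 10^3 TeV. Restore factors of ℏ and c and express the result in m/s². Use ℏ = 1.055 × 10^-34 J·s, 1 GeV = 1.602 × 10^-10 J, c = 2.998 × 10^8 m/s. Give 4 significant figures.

2.049 × 10^39 m/s²

Acceleration is [L]/[T]² = c·[E]/ℏ.
1 GeV → c/ℏ × (1 GeV in J) = 4.552 × 10^32 m/s².
Convert the energy scale: 4.50 × 10^3 TeV = 4.50 × 10^6 GeV.
Result: 4.50 × 10^6 × 4.552 × 10^32 = 2.049 × 10^39 m/s².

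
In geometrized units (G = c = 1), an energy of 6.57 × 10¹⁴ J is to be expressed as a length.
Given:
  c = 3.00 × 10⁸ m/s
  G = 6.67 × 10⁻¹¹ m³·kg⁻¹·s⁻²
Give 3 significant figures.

5.41 × 10⁻³⁰ m

Energy → length via G/c⁴.
6.57 × 10¹⁴ J × (G/c⁴) = 5.41 × 10⁻³⁰ m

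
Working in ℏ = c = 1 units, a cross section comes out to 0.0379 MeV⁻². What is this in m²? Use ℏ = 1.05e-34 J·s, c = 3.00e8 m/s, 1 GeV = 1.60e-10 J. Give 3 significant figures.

1.47e-27 m²

Area is [L]² = [E]⁻²·(ℏc)²; restore (ℏc)².
1 GeV⁻² → (ℏc)² × (1 GeV in J)⁻² = 3.88e-32 m².
Convert the energy scale: 0.0379 MeV⁻² = 3.79e4 GeV⁻².
Result: 3.79e4 × 3.88e-32 = 1.47e-27 m².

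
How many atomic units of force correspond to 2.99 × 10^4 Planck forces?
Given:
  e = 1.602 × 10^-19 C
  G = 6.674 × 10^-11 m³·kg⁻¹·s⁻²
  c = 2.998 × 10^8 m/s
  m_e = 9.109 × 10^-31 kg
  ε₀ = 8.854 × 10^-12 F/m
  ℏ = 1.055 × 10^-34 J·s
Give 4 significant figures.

4.403 × 10^55

Planck force: F_P = c⁴/G = 1.210 × 10^44 N
atomic unit of force: F_au = E_h/a₀ = m_e²e⁶/((4πε₀)³ℏ⁴) = 8.220 × 10^-8 N
2.99 × 10^4 × 1.210 × 10^44 / 8.220 × 10^-8 = 4.403 × 10^55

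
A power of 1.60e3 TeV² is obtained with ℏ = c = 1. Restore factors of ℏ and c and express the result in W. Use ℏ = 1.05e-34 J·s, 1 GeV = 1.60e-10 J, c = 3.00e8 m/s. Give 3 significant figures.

Power is [E]/[T] = [E]²/ℏ.
1 GeV² → 1/ℏ × (1 GeV in J)² = 2.44e14 W.
Convert the energy scale: 1.60e3 TeV² = 1.60e9 GeV².
Result: 1.60e9 × 2.44e14 = 3.90e23 W.

3.90e23 W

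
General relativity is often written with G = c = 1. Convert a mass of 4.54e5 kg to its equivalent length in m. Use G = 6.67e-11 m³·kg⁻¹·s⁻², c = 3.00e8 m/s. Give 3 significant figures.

3.36e-22 m

In G = c = 1 units mass has dimensions of length; the conversion factor is G/c².
4.54e5 kg × (G/c²) = 3.36e-22 m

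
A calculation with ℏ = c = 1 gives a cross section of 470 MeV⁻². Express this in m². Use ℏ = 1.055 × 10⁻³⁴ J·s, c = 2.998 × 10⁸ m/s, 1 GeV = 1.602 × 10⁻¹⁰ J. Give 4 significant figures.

1.832 × 10⁻²³ m²

Area is [L]² = [E]⁻²·(ℏc)²; restore (ℏc)².
1 GeV⁻² → (ℏc)² × (1 GeV in J)⁻² = 3.898 × 10⁻³² m².
Convert the energy scale: 470 MeV⁻² = 4.70 × 10⁸ GeV⁻².
Result: 4.70 × 10⁸ × 3.898 × 10⁻³² = 1.832 × 10⁻²³ m².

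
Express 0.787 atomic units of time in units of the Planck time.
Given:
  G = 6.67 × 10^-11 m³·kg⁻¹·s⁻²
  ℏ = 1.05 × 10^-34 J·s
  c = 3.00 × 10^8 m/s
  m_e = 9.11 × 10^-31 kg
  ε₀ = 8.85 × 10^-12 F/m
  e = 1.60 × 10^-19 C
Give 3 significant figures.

atomic unit of time: τ_au = (4πε₀)²ℏ³/(m_e e⁴) = 2.40 × 10^-17 s
Planck time: t_P = √(ℏG/c⁵) = 5.37 × 10^-44 s
0.787 × 2.40 × 10^-17 / 5.37 × 10^-44 = 3.52 × 10^26

3.52 × 10^26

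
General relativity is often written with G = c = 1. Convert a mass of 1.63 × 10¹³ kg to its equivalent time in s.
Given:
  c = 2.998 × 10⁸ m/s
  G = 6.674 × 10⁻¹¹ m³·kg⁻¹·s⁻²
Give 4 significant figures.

Mass → time via G/c³.
1.63 × 10¹³ kg × (G/c³) = 4.037 × 10⁻²³ s

4.037 × 10⁻²³ s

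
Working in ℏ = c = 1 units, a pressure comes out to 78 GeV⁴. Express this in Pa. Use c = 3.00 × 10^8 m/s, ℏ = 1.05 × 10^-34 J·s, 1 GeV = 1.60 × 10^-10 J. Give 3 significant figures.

Pressure is [E]/[L]³ = [E]⁴/(ℏc)³.
1 GeV⁴ → 1/(ℏc)³ × (1 GeV in J)⁴ = 2.10 × 10^37 Pa.
Result: 78 × 2.10 × 10^37 = 1.64 × 10^39 Pa.

1.64 × 10^39 Pa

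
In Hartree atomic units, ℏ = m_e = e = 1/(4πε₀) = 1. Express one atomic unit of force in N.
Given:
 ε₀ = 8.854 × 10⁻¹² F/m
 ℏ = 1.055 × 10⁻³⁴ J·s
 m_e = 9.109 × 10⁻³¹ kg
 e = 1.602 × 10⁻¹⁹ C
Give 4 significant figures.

8.220 × 10⁻⁸ N

Dimensional analysis gives F_au = E_h/a₀ = m_e²e⁶/((4πε₀)³ℏ⁴).
E_h = 4.354 × 10⁻¹⁸ J
a₀ = 5.297 × 10⁻¹¹ m
E_h/a₀ = 8.220 × 10⁻⁸ N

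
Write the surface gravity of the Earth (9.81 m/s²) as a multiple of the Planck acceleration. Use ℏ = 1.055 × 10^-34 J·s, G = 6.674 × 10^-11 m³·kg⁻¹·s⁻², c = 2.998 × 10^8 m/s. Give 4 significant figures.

1.764 × 10^-51

Planck acceleration: a_P = √(c⁷/(ℏG)) = 5.560 × 10^51 m/s².
9.81 / 5.560 × 10^51 = 1.764 × 10^-51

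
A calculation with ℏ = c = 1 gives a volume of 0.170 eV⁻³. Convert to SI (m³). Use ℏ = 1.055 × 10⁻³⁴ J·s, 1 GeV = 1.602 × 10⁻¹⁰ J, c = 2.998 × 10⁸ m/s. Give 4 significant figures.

Volume is [L]³ = [E]⁻³·(ℏc)³.
1 GeV⁻³ → (ℏc)³ × (1 GeV in J)⁻³ = 7.696 × 10⁻⁴⁸ m³.
Convert the energy scale: 0.170 eV⁻³ = 1.70 × 10²⁶ GeV⁻³.
Result: 1.70 × 10²⁶ × 7.696 × 10⁻⁴⁸ = 1.308 × 10⁻²¹ m³.

1.308 × 10⁻²¹ m³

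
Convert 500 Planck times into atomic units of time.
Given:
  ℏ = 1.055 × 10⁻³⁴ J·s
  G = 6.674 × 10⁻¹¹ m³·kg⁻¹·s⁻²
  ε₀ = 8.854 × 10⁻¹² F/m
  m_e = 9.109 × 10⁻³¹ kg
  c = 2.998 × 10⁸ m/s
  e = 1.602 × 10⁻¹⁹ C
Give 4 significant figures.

Planck time: t_P = √(ℏG/c⁵) = 5.392 × 10⁻⁴⁴ s
atomic unit of time: τ_au = (4πε₀)²ℏ³/(m_e e⁴) = 2.423 × 10⁻¹⁷ s
500 × 5.392 × 10⁻⁴⁴ / 2.423 × 10⁻¹⁷ = 1.113 × 10⁻²⁴

1.113 × 10⁻²⁴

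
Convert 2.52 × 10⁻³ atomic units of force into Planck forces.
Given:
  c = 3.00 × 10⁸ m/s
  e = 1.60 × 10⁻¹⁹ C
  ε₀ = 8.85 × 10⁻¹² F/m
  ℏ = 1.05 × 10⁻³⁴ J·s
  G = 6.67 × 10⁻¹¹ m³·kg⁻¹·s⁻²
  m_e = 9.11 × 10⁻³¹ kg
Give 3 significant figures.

atomic unit of force: F_au = E_h/a₀ = m_e²e⁶/((4πε₀)³ℏ⁴) = 8.33 × 10⁻⁸ N
Planck force: F_P = c⁴/G = 1.21 × 10⁴⁴ N
2.52 × 10⁻³ × 8.33 × 10⁻⁸ / 1.21 × 10⁴⁴ = 1.73 × 10⁻⁵⁴

1.73 × 10⁻⁵⁴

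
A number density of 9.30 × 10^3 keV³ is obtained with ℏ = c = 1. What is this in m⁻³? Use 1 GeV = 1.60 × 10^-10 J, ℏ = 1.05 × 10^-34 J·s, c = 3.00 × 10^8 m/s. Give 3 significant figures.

1.22 × 10^33 m⁻³

Number density is [L]⁻³ = [E]³/(ℏc)³.
1 GeV³ → 1/(ℏc)³ × (1 GeV in J)³ = 1.31 × 10^47 m⁻³.
Convert the energy scale: 9.30 × 10^3 keV³ = 9.30 × 10^-15 GeV³.
Result: 9.30 × 10^-15 × 1.31 × 10^47 = 1.22 × 10^33 m⁻³.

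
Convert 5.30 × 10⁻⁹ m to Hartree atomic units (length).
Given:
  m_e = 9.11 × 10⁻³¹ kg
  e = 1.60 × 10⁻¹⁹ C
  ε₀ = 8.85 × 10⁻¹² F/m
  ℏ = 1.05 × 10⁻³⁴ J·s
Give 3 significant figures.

101

Bohr radius: a₀ = 4πε₀ℏ²/(m_e e²) = 5.26 × 10⁻¹¹ m.
5.30 × 10⁻⁹ / 5.26 × 10⁻¹¹ = 101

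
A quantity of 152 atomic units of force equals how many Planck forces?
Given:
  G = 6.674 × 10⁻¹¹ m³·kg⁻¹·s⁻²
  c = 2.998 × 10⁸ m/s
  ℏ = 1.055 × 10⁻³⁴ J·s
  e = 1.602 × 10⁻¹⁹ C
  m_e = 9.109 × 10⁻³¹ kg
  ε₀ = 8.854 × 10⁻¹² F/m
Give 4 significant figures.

1.032 × 10⁻⁴⁹

atomic unit of force: F_au = E_h/a₀ = m_e²e⁶/((4πε₀)³ℏ⁴) = 8.220 × 10⁻⁸ N
Planck force: F_P = c⁴/G = 1.210 × 10⁴⁴ N
152 × 8.220 × 10⁻⁸ / 1.210 × 10⁴⁴ = 1.032 × 10⁻⁴⁹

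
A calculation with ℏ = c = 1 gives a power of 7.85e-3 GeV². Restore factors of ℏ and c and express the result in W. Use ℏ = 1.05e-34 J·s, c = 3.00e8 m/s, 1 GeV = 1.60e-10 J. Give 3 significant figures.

1.91e12 W

Power is [E]/[T] = [E]²/ℏ.
1 GeV² → 1/ℏ × (1 GeV in J)² = 2.44e14 W.
Result: 7.85e-3 × 2.44e14 = 1.91e12 W.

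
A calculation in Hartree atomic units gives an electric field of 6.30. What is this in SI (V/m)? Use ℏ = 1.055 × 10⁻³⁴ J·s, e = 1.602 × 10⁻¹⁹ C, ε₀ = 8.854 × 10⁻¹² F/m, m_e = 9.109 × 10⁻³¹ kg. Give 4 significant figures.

One atomic unit of electric field: E_au = E_h/(e a₀) = m_e²e⁵/((4πε₀)³ℏ⁴) = 5.131 × 10¹¹ V/m.
6.30 × 5.131 × 10¹¹ V/m = 3.232 × 10¹² V/m

3.232 × 10¹² V/m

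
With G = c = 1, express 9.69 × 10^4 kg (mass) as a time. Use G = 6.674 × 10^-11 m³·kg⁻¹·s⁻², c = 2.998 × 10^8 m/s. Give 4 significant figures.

Mass → time via G/c³.
9.69 × 10^4 kg × (G/c³) = 2.400 × 10^-31 s

2.400 × 10^-31 s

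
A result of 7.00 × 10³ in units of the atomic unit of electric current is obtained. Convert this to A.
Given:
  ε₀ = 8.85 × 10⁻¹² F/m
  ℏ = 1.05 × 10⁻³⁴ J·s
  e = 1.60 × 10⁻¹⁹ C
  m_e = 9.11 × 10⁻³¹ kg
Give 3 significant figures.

One atomic unit of electric current: I_au = e E_h/ℏ = m_e e⁵/((4πε₀)²ℏ³) = 6.67 × 10⁻³ A.
7.00 × 10³ × 6.67 × 10⁻³ A = 46.7 A

46.7 A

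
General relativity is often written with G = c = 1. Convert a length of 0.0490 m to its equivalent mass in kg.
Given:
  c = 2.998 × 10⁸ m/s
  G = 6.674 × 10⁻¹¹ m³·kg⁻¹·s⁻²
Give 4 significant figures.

6.599 × 10²⁵ kg

Length → mass via c²/G.
0.0490 m × (c²/G) = 6.599 × 10²⁵ kg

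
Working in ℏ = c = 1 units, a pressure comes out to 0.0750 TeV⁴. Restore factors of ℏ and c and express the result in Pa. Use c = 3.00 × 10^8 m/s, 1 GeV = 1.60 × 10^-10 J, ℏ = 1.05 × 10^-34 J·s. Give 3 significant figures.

1.57 × 10^48 Pa

Pressure is [E]/[L]³ = [E]⁴/(ℏc)³.
1 GeV⁴ → 1/(ℏc)³ × (1 GeV in J)⁴ = 2.10 × 10^37 Pa.
Convert the energy scale: 0.0750 TeV⁴ = 7.50 × 10^10 GeV⁴.
Result: 7.50 × 10^10 × 2.10 × 10^37 = 1.57 × 10^48 Pa.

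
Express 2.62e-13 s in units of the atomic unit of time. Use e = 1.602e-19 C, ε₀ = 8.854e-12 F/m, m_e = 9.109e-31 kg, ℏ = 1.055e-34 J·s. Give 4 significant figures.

1.081e4

atomic unit of time: τ_au = (4πε₀)²ℏ³/(m_e e⁴) = 2.423e-17 s.
2.62e-13 / 2.423e-17 = 1.081e4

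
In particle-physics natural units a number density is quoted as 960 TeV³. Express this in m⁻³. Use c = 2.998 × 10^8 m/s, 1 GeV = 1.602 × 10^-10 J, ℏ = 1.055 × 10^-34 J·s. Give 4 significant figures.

1.247 × 10^59 m⁻³

Number density is [L]⁻³ = [E]³/(ℏc)³.
1 GeV³ → 1/(ℏc)³ × (1 GeV in J)³ = 1.299 × 10^47 m⁻³.
Convert the energy scale: 960 TeV³ = 9.60 × 10^11 GeV³.
Result: 9.60 × 10^11 × 1.299 × 10^47 = 1.247 × 10^59 m⁻³.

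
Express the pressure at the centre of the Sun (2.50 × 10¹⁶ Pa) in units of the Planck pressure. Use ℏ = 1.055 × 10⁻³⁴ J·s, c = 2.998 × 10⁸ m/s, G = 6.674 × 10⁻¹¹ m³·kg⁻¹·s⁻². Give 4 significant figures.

Planck pressure: p_P = c⁷/(ℏG²) = 4.632 × 10¹¹³ Pa.
2.50 × 10¹⁶ / 4.632 × 10¹¹³ = 5.397 × 10⁻⁹⁸

5.397 × 10⁻⁹⁸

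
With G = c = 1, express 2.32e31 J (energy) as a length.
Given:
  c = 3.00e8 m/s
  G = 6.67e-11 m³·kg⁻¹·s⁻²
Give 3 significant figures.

Energy → length via G/c⁴.
2.32e31 J × (G/c⁴) = 1.91e-13 m

1.91e-13 m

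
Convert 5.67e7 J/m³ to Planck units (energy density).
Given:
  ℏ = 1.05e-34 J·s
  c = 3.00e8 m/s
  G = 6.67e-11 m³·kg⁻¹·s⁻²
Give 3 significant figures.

Planck energy density: u_P = c⁷/(ℏG²) = 4.68e113 J/m³.
5.67e7 / 4.68e113 = 1.21e-106

1.21e-106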